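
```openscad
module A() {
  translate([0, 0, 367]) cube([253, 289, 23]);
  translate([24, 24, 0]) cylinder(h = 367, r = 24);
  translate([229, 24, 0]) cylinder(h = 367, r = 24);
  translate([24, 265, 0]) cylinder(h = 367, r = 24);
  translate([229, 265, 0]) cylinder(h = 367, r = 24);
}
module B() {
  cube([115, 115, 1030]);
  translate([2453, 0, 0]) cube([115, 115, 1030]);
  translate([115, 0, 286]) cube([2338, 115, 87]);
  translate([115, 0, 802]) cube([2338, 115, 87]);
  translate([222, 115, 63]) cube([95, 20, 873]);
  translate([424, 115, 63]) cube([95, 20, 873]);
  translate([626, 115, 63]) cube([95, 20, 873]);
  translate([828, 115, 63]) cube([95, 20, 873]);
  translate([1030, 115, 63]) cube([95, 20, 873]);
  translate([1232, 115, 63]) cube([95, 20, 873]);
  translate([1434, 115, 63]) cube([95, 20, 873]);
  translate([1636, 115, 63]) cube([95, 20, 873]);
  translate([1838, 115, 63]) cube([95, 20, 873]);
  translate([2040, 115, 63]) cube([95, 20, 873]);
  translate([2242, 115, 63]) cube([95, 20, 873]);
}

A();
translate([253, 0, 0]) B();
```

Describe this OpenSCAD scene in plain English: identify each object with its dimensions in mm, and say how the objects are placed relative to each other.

A is a four-legged stool. The seat is a 253×289×23 mm slab whose top surface is at z = 390 mm; four round legs, each 48 mm in diameter, run from the floor (z = 0) to the underside of the seat, each leg's axis is inset half a diameter from the nearest pair of seat edges (so the leg's bounding box is flush with the corner).

B is a fence section. Two 115×115 mm posts, 1030 mm tall, stand on the floor with a clear span of 2338 mm between their inner faces. Two horizontal rails of 115×87 mm section span the gap between the posts with their undersides at z = 286 mm and z = 802 mm, flush with the posts' −y face. 11 pickets, each 95 mm wide, 20 mm thick and 873 mm tall, are fixed to the +y face of the rails with their bottoms at z = 63 mm, evenly spaced across the span with equal gaps (rounded down to the nearest mm) at the −x end and between each pair — any rounding remainder accumulates at the +x end.

The fence section is against the stool's +x side, with their −y faces flush.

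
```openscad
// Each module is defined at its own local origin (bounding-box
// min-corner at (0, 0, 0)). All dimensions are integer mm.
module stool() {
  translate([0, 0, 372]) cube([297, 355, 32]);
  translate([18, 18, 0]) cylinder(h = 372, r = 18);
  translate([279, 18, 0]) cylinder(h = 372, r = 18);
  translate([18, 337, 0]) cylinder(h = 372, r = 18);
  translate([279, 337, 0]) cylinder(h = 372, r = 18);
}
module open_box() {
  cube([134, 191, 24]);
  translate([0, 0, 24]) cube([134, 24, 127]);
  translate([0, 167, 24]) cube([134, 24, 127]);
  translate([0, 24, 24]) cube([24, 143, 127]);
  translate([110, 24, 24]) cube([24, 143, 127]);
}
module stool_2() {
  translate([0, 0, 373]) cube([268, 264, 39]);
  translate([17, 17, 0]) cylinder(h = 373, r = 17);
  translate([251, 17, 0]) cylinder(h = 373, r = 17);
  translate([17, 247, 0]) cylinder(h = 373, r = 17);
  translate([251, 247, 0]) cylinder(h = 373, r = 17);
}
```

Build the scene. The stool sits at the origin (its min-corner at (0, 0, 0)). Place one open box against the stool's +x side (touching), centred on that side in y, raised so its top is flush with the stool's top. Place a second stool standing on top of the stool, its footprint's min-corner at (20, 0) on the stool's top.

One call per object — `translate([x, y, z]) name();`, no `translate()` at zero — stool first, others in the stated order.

stool();
translate([297, 82, 253]) open_box();
translate([20, 0, 404]) stool_2();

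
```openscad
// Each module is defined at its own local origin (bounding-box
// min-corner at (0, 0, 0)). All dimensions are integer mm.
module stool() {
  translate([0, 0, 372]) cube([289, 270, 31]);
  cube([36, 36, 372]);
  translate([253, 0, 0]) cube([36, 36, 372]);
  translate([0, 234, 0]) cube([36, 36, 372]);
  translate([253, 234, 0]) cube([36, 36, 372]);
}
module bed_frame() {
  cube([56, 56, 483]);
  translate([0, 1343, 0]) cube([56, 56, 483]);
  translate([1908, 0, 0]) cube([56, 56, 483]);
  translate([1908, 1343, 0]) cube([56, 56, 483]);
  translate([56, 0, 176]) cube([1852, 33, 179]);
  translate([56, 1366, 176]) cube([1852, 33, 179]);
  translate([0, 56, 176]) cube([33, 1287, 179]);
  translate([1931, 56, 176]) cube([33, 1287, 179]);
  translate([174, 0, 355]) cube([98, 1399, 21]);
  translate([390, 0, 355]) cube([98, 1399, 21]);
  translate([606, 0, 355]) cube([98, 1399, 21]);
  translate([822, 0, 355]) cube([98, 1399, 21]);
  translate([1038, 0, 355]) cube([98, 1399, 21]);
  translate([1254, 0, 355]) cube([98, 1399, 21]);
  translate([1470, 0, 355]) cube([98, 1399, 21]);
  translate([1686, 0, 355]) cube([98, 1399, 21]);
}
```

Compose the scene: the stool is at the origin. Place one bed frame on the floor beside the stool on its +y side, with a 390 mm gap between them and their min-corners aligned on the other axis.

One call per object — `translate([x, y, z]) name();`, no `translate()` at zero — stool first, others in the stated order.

stool();
translate([0, 660, 0]) bed_frame();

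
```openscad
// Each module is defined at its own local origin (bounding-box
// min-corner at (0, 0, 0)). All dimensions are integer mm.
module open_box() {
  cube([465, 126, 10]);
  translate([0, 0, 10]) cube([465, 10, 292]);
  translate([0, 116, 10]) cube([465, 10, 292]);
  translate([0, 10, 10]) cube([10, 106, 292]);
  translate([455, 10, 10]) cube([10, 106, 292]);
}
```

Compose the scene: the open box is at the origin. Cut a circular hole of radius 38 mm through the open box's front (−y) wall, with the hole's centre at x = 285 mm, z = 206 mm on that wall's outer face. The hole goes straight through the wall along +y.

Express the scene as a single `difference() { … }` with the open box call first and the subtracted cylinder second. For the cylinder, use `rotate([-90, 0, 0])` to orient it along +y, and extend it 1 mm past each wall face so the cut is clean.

difference() {
  open_box();
  translate([285, -1, 206]) rotate([-90, 0, 0]) cylinder(h = 12, r = 38);
}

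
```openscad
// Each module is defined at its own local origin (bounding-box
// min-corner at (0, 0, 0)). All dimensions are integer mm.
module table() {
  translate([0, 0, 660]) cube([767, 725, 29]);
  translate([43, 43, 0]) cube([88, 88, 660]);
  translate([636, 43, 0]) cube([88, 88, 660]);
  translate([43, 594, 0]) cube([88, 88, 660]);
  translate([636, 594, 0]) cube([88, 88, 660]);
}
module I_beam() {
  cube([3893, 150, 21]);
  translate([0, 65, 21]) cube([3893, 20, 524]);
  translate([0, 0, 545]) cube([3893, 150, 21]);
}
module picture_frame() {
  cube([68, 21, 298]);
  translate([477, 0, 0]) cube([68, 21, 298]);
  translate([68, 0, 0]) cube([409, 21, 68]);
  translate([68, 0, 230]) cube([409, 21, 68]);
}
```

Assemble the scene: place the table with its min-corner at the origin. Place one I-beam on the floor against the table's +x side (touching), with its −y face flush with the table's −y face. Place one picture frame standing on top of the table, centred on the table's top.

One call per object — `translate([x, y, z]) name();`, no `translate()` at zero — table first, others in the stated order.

table();
translate([767, 0, 0]) I_beam();
translate([111, 352, 689]) picture_frame();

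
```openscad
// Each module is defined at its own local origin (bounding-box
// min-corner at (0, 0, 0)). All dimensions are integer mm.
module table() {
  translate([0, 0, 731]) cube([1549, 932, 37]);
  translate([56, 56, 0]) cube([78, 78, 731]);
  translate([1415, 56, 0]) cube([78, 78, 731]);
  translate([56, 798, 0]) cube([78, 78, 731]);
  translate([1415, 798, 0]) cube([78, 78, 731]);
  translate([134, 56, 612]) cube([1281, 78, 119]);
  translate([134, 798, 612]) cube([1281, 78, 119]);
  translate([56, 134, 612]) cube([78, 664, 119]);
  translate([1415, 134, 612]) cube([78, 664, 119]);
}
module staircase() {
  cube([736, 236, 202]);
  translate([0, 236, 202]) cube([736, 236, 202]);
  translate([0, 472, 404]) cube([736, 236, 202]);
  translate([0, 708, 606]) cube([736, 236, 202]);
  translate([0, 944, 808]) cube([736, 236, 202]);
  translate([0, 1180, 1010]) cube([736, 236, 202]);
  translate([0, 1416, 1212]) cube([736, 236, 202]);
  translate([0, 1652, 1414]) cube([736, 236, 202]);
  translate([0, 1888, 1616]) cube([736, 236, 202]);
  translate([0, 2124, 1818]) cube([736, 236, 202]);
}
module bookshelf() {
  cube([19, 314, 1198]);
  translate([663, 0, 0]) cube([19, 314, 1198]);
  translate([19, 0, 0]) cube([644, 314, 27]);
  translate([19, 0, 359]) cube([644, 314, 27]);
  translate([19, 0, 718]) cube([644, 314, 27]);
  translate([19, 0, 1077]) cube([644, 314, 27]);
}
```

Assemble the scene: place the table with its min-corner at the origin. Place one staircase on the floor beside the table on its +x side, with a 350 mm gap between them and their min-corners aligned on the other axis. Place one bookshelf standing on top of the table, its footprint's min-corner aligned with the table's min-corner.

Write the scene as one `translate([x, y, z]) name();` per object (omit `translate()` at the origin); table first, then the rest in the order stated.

table();
translate([1899, 0, 0]) staircase();
translate([0, 0, 768]) bookshelf();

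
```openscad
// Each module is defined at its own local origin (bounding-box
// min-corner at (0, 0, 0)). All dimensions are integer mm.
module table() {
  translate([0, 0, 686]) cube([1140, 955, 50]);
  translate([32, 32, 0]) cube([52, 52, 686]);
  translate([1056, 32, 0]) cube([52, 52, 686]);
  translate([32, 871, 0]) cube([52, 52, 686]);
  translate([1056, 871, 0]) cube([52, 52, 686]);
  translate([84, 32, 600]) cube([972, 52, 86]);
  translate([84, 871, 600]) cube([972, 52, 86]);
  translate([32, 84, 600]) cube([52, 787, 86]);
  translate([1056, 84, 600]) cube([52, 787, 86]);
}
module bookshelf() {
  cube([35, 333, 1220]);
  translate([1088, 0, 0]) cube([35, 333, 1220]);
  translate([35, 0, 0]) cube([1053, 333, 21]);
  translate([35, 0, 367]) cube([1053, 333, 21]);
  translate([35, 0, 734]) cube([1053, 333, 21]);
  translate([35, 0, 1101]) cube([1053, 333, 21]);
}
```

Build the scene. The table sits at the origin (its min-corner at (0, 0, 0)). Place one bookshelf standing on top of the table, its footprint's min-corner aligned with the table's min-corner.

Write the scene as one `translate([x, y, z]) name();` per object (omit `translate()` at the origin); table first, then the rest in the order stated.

table();
translate([0, 0, 736]) bookshelf();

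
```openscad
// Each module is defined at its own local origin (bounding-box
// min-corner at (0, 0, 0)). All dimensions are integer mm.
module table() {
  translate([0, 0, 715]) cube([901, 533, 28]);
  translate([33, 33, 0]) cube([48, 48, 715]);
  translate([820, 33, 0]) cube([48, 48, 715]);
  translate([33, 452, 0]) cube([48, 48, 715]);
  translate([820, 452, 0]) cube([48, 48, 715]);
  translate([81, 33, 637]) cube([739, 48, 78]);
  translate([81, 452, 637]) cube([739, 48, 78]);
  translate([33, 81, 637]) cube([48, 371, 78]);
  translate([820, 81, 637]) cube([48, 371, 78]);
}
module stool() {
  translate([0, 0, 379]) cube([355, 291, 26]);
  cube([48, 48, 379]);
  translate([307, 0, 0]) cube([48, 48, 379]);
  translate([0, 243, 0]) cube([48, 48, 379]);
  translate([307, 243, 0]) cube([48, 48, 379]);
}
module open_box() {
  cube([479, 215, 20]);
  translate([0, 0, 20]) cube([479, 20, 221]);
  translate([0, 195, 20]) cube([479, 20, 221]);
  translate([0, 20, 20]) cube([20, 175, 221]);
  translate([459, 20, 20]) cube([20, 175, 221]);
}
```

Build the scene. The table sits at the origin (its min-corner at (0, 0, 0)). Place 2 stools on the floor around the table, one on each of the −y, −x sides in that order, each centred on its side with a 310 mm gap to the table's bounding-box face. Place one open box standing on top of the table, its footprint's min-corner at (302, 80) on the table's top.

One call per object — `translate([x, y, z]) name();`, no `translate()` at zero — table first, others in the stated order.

table();
translate([273, -601, 0]) stool();
translate([-665, 121, 0]) stool();
translate([302, 80, 743]) open_box();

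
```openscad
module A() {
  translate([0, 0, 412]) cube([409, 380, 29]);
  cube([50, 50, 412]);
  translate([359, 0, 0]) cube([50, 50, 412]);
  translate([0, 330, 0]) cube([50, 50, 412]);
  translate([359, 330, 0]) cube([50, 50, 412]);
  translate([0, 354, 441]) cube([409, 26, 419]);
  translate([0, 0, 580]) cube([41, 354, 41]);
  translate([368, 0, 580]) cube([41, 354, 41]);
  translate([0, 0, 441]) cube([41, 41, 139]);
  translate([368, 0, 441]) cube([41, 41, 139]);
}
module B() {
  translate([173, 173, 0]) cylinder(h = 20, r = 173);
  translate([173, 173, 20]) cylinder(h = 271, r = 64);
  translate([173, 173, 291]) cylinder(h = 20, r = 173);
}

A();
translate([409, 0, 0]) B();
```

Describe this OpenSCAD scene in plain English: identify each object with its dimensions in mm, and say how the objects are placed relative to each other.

A is a chair: 409×380 mm seat, 29 mm thick, top at z = 441 mm, on four 50 mm square corner legs flush with the seat edges. A 26 mm thick backrest slab spans the full seat width, extending 419 mm above the seat top, its back face flush with the seat's +y edge. Two armrests of 41×41 mm section run along each side from the seat's front edge to the front of the backrest, top faces 180 mm above the seat top and outer faces flush with the seat's x-edges; a 41×41 mm post under the front of each armrest stands on the seat at the front corner.

B is a spool: two coaxial disc flanges of radius 173 mm and thickness 20 mm, joined by a core cylinder of radius 64 mm and height 271 mm. The lower flange rests on z = 0 and the three cylinders share a vertical axis.

The spool is against the chair's +x side, with their −y faces flush.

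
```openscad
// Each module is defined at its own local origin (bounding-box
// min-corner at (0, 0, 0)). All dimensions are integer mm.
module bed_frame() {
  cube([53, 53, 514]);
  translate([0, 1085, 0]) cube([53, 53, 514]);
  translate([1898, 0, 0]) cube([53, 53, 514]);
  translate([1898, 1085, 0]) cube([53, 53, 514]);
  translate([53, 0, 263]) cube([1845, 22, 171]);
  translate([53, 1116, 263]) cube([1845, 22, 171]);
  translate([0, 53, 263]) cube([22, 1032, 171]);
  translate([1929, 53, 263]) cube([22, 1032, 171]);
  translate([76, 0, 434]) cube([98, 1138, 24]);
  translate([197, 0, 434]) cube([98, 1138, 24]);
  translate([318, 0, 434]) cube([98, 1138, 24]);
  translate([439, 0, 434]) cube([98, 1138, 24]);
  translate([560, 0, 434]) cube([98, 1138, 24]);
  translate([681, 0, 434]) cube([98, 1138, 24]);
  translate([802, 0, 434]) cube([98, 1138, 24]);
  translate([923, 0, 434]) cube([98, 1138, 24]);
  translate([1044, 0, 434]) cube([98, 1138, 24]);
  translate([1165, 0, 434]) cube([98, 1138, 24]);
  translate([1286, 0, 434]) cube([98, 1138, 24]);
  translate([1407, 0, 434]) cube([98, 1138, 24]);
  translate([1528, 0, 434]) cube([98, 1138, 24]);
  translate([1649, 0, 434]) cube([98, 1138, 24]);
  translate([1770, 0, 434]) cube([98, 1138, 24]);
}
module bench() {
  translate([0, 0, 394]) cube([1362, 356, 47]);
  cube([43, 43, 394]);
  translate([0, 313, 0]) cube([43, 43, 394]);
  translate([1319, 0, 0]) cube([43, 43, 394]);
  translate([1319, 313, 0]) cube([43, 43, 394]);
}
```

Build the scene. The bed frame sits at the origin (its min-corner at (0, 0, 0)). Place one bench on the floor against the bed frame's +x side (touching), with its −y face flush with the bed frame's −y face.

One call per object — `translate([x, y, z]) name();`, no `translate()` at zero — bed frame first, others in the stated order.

bed_frame();
translate([1951, 0, 0]) bench();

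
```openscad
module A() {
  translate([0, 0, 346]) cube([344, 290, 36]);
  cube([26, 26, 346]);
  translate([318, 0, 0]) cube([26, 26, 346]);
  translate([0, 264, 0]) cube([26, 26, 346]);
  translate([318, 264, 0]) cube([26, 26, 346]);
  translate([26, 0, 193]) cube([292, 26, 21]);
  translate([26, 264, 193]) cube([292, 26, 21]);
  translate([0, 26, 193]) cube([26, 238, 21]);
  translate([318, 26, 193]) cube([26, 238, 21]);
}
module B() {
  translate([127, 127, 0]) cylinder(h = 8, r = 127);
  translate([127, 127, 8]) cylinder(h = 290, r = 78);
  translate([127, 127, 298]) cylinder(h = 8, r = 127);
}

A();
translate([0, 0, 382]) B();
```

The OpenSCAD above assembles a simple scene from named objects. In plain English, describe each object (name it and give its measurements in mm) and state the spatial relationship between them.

A is a simple wooden stool: a rectangular seat 344 mm (x) by 290 mm (y), 36 mm thick, top face at z = 382 mm, on four square legs, each 26×26 mm in cross-section. The legs rest on z = 0, each flush with a corner of the seat. Four stretchers, 26 mm wide and 21 mm tall, connect adjacent legs with their undersides at z = 193 mm, each running between the inner faces of the legs it joins and aligned with the legs' outer faces on the other axis.

B is a spool: two coaxial disc flanges of radius 127 mm and thickness 8 mm, joined by a core cylinder of radius 78 mm and height 290 mm. The lower flange rests on z = 0 and the three cylinders share a vertical axis.

The spool is on top of the stool.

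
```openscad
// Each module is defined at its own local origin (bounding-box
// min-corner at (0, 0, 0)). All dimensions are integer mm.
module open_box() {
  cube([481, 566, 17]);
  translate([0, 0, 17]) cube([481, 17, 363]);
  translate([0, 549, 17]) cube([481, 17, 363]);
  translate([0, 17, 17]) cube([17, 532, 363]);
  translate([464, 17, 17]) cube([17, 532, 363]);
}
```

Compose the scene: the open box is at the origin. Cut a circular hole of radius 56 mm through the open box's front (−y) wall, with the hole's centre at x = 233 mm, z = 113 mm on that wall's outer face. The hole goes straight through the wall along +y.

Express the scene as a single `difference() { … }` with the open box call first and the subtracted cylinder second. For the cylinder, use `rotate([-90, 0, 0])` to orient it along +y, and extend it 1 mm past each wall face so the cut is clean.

difference() {
  open_box();
  translate([233, -1, 113]) rotate([-90, 0, 0]) cylinder(h = 19, r = 56);
}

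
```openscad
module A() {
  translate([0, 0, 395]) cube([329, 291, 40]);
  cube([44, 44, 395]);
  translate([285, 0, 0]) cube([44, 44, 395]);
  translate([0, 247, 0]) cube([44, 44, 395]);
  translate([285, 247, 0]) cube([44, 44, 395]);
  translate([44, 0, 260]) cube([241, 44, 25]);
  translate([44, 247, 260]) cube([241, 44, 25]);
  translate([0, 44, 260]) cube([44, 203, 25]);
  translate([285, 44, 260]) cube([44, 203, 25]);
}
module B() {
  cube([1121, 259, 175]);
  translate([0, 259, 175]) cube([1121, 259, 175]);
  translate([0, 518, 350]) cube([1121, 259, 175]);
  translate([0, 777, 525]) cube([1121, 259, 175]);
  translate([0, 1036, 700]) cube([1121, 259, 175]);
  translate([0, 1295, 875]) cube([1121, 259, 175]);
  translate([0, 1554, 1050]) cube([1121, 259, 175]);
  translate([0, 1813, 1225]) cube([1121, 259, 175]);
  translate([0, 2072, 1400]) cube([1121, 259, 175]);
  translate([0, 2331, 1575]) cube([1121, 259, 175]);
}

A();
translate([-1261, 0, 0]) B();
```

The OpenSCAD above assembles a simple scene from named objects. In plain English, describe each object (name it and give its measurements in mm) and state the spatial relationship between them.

A is a four-legged stool. The seat is a 329×291×40 mm slab whose top surface is at z = 435 mm; four square legs, each 44×44 mm in cross-section, run from the floor (z = 0) to the underside of the seat, each flush with a corner of the seat. Four stretchers, 44 mm wide and 25 mm tall, connect adjacent legs with their undersides at z = 260 mm, each running between the inner faces of the legs it joins and aligned with the legs' outer faces on the other axis.

B is a straight staircase of 10 solid steps. Each step is 1121 mm wide (x), 259 mm deep (y, the going) and 175 mm tall (the rise). The first step rests on the floor; each subsequent step sits one going further in +y and one rise higher in +z, directly behind and above the previous step with no overlap.

The staircase is on the floor beside the stool on its −x side.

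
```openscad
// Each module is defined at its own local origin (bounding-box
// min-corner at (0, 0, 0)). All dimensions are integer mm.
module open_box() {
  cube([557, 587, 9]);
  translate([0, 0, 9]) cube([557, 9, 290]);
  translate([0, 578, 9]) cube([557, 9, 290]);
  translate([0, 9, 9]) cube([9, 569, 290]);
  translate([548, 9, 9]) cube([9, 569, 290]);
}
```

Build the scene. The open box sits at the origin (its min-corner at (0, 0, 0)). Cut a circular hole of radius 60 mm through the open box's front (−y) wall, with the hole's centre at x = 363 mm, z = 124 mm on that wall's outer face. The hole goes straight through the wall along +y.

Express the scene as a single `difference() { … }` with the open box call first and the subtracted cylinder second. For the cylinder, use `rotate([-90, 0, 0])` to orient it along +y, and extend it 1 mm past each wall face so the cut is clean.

difference() {
  open_box();
  translate([363, -1, 124]) rotate([-90, 0, 0]) cylinder(h = 11, r = 60);
}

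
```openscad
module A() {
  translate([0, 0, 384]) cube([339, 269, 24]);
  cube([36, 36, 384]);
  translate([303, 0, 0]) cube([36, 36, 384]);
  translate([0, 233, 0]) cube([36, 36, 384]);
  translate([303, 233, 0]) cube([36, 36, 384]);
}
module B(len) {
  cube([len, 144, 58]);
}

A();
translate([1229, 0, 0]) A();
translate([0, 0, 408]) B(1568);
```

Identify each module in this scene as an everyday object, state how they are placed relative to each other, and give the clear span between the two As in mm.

Second stool starts at x = 1229; first ends at x = 339; clear span = 1229 − 339 = 890 mm.

A is a stool. B is a beam. A beam spans the tops of two stools. The clear span between the two stools is 890 mm.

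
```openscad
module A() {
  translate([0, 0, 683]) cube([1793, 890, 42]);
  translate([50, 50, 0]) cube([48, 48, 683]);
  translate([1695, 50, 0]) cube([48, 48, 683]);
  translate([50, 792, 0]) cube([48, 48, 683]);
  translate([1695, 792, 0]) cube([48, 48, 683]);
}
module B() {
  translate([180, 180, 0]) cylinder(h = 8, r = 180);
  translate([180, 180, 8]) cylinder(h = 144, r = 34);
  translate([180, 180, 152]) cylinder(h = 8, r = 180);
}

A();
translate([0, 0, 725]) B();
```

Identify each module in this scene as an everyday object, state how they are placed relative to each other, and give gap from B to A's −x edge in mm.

The spool's min-x is at 0; the table's min-x is 0; gap = 0 mm.

A is a table. B is a spool. The spool is on top of the table. The gap from the spool to the table's −x edge is 0 mm.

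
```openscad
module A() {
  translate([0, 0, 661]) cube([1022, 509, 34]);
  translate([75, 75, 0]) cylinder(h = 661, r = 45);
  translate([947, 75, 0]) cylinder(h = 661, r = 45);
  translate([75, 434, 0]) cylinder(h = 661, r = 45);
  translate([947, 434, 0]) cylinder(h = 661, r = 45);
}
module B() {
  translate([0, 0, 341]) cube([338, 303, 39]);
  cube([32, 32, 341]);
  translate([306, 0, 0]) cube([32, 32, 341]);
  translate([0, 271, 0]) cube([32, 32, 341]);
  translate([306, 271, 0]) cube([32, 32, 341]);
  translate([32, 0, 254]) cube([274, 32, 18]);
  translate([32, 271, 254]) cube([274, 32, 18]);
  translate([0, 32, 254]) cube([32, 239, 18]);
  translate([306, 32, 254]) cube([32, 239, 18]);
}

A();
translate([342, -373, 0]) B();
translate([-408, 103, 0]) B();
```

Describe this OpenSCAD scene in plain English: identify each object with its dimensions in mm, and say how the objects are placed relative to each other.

A is a rectangular dining table. The top is 1022×509×34 mm with its upper surface at z = 695 mm. It stands on four round legs of 90 mm diameter, each leg's bounding box inset 30 mm from the nearest pair of top edges, running from the floor to the underside of the top.

B is a four-legged stool. The seat is 338×303 mm, 39 mm thick, top at z = 380 mm. It stands on four square legs, each 32×32 mm in cross-section, from z = 0 to the seat underside, each flush with a corner of the seat. Four stretchers, 32 mm wide and 18 mm tall, connect adjacent legs with their undersides at z = 254 mm, each running between the inner faces of the legs it joins and aligned with the legs' outer faces on the other axis.

Two stools sit around the table at the −y, −x sides.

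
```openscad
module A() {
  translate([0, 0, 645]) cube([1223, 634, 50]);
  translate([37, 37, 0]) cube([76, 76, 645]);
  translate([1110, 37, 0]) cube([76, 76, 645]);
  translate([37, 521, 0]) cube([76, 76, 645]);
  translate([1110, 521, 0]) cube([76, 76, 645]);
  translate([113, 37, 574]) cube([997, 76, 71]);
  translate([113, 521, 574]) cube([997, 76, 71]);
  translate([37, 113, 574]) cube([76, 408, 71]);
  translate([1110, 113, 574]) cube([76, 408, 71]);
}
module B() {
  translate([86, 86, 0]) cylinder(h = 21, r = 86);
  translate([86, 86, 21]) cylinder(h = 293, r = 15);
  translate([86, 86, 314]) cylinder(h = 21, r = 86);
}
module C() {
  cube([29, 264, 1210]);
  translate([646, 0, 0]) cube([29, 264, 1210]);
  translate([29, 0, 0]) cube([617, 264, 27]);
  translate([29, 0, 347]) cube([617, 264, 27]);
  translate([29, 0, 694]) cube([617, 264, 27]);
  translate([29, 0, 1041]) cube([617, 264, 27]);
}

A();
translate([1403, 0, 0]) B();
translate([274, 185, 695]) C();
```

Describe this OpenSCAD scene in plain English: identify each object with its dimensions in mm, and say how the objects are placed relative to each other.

A is a table with a 1223×634 mm rectangular top, 50 mm thick, top surface at z = 695 mm, supported by four 76×76 mm square legs, each inset 37 mm from the nearest pair of top edges, running from the floor. Four apron rails, 76 mm thick and 71 mm tall, run between adjacent legs with their top edges flush with the underside of the top and their outer faces flush with the legs' outer faces.

B is a spool: two coaxial disc flanges of radius 86 mm and thickness 21 mm, joined by a core cylinder of radius 15 mm and height 293 mm. The lower flange rests on z = 0 and the three cylinders share a vertical axis.

C is a bookshelf 675 mm wide overall, 264 mm deep and 1210 mm tall. The two sides are 29 mm thick vertical panels. 4 horizontal shelves of 27 mm thickness span between the inner faces of the sides; the lowest shelf sits on the floor and shelves are stacked with a clear vertical gap of 320 mm between each pair.

The spool is on the floor beside the table on its +x side. The bookshelf is on top of the table, centred.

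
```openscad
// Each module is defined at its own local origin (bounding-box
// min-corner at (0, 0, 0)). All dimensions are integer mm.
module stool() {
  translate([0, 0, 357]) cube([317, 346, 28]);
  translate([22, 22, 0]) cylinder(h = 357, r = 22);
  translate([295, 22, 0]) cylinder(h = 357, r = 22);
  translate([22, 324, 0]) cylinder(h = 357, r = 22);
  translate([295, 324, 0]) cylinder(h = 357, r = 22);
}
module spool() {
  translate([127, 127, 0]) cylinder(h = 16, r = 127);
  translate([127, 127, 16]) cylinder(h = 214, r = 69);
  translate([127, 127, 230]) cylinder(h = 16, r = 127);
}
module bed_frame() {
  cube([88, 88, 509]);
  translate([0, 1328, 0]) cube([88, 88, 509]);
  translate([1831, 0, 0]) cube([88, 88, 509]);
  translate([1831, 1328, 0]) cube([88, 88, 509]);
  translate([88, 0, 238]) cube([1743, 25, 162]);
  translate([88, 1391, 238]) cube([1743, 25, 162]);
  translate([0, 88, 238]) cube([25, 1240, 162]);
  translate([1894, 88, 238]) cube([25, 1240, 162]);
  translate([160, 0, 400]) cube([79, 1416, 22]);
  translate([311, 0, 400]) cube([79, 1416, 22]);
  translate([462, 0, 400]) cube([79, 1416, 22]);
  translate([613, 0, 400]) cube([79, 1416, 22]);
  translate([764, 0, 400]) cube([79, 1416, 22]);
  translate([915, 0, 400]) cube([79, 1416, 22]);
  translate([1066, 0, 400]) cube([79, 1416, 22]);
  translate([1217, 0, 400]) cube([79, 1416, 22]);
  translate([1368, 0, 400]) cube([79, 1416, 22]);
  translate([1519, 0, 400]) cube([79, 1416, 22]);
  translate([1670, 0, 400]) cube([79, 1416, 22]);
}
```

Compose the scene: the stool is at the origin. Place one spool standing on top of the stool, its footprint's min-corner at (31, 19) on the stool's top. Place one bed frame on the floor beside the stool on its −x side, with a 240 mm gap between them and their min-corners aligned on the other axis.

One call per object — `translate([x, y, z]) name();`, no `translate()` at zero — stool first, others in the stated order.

stool();
translate([31, 19, 385]) spool();
translate([-2159, 0, 0]) bed_frame();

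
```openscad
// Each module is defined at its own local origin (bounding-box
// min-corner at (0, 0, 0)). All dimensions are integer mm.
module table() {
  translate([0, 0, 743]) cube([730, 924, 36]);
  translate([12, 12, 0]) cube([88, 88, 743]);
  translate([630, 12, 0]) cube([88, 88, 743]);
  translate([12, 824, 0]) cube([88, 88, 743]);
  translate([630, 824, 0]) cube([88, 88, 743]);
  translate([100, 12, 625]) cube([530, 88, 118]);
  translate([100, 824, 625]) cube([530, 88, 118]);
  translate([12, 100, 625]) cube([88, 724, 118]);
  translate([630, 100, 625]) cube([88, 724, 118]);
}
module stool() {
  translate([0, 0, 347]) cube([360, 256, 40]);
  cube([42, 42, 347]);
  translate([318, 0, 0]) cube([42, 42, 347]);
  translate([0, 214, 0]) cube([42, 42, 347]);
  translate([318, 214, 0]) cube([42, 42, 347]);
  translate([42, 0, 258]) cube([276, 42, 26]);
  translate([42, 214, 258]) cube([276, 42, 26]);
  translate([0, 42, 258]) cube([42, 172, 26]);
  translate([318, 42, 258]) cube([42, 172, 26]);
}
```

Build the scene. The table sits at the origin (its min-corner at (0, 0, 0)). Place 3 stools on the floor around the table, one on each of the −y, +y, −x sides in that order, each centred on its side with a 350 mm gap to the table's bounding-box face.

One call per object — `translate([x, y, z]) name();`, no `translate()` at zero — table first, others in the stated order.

table();
translate([185, -606, 0]) stool();
translate([185, 1274, 0]) stool();
translate([-710, 334, 0]) stool();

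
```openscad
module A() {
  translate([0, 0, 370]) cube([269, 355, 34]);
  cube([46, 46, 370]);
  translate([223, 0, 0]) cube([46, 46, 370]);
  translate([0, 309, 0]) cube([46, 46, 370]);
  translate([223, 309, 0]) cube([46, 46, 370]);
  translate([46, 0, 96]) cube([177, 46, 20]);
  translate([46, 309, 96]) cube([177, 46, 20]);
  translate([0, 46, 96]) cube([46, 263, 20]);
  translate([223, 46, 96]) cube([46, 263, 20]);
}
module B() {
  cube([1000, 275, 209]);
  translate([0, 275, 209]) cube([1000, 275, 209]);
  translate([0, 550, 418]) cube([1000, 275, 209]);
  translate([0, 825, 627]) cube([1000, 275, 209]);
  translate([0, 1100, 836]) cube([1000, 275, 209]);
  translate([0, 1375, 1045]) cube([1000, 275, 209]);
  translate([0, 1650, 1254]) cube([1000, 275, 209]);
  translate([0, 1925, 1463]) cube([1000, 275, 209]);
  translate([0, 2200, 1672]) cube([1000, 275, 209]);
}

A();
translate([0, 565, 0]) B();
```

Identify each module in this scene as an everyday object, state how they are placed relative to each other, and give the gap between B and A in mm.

A is a stool. B is a staircase. The staircase is on the floor beside the stool on its +y side. The gap between the staircase and the stool is 210 mm.

The staircase's nearest face is 210 mm from the stool's +y face.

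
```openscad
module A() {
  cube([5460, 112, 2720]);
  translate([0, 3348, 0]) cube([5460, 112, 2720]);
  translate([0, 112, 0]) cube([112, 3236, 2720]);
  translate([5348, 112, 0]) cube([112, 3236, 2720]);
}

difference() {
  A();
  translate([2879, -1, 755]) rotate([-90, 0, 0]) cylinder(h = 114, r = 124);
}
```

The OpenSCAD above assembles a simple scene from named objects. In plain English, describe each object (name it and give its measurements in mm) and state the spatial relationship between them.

A is the wall frame of a small rectangular building: four walls, each 2720 mm tall and 112 mm thick, enclosing a footprint 5460 mm (x) by 3460 mm (y) outside-to-outside, with no floor or roof. The front and back walls (the −y and +y sides) span the full width; the two side walls fit between them.

The house frame has a circular hole of radius 124 mm through its front wall, centred at (x = 2879, z = 755).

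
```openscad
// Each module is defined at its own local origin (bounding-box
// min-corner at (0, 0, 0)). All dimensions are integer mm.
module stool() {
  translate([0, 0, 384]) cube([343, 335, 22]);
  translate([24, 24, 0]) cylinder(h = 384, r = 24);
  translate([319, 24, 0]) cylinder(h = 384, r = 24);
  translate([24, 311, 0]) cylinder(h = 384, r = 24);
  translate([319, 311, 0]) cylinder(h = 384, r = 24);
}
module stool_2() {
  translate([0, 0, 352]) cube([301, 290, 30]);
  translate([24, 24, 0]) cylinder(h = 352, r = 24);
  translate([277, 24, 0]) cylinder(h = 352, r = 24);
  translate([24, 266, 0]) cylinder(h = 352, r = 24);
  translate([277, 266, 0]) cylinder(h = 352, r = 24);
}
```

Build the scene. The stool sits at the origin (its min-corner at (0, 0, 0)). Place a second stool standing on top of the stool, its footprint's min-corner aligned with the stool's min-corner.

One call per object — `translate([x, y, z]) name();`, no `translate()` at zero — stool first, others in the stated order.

stool();
translate([0, 0, 406]) stool_2();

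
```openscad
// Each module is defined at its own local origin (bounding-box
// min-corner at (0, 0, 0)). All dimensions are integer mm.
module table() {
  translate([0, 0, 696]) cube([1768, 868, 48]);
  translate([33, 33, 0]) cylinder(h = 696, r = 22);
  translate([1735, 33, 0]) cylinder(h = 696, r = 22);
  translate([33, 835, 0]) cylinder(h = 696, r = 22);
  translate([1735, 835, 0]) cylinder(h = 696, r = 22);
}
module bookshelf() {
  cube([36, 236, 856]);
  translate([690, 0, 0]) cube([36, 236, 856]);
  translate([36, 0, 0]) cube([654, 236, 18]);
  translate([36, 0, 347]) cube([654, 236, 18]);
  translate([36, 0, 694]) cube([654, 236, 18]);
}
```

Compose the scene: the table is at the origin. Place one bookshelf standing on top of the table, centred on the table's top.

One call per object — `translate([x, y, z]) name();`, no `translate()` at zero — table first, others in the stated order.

table();
translate([521, 316, 744]) bookshelf();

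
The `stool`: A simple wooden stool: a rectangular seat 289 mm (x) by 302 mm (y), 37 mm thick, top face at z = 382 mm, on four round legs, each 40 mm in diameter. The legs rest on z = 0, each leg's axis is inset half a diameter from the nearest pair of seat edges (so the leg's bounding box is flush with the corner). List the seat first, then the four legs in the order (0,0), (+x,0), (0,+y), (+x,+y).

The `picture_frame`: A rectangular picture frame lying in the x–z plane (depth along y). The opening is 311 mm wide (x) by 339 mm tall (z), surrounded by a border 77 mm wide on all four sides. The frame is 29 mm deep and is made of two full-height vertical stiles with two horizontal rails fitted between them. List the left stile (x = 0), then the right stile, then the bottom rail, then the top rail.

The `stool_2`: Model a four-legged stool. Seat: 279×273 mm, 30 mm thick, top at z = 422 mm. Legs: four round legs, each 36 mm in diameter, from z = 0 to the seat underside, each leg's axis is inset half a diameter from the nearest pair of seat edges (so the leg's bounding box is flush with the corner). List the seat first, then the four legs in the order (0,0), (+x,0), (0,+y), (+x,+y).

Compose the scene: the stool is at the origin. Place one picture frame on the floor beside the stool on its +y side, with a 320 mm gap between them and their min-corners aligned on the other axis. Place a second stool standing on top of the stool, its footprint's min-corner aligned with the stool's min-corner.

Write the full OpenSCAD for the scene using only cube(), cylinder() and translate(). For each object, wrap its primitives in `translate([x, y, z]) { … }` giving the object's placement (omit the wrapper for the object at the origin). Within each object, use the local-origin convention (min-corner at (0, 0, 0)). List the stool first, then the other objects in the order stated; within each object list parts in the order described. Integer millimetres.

translate([0, 0, 345]) cube([289, 302, 37]);
translate([20, 20, 0]) cylinder(h = 345, r = 20);
translate([269, 20, 0]) cylinder(h = 345, r = 20);
translate([20, 282, 0]) cylinder(h = 345, r = 20);
translate([269, 282, 0]) cylinder(h = 345, r = 20);
translate([0, 622, 0]) {
  cube([77, 29, 493]);
  translate([388, 0, 0]) cube([77, 29, 493]);
  translate([77, 0, 0]) cube([311, 29, 77]);
  translate([77, 0, 416]) cube([311, 29, 77]);
}
translate([0, 0, 382]) {
  translate([0, 0, 392]) cube([279, 273, 30]);
  translate([18, 18, 0]) cylinder(h = 392, r = 18);
  translate([261, 18, 0]) cylinder(h = 392, r = 18);
  translate([18, 255, 0]) cylinder(h = 392, r = 18);
  translate([261, 255, 0]) cylinder(h = 392, r = 18);
}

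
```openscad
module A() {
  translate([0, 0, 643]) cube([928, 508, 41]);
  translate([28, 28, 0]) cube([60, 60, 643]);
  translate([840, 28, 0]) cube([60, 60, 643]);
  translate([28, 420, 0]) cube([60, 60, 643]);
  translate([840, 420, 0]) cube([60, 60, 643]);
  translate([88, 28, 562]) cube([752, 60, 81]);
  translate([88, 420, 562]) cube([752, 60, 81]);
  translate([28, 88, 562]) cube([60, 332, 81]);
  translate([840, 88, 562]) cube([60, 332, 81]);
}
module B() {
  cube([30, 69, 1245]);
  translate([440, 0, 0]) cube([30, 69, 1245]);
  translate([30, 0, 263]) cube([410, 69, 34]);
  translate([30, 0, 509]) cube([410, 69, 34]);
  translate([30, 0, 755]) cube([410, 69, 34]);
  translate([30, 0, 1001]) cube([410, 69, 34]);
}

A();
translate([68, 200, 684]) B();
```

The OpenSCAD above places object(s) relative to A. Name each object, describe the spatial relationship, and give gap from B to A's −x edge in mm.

The ladder's min-x is at 68; the table's min-x is 0; gap = 68 mm.

A is a table. B is a ladder. The ladder is on top of the table. The gap from the ladder to the table's −x edge is 68 mm.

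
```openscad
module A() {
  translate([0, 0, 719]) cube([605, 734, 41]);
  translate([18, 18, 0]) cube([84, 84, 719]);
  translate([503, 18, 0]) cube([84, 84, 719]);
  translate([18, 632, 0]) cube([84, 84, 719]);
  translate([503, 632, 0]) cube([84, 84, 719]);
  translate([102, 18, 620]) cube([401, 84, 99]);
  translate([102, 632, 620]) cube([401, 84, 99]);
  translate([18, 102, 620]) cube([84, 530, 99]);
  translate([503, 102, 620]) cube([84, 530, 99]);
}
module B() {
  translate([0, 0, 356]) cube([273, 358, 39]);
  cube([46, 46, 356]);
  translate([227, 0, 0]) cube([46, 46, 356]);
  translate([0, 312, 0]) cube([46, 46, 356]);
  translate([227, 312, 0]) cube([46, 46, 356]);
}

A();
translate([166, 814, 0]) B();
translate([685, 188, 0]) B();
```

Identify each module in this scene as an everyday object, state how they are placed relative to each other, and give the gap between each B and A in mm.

Each stool's nearest face is 80 mm from the table's bounding box.

A is a table. B is a stool. Two stools sit around the table at the +y, +x sides. The gap between each stool and the table is 80 mm.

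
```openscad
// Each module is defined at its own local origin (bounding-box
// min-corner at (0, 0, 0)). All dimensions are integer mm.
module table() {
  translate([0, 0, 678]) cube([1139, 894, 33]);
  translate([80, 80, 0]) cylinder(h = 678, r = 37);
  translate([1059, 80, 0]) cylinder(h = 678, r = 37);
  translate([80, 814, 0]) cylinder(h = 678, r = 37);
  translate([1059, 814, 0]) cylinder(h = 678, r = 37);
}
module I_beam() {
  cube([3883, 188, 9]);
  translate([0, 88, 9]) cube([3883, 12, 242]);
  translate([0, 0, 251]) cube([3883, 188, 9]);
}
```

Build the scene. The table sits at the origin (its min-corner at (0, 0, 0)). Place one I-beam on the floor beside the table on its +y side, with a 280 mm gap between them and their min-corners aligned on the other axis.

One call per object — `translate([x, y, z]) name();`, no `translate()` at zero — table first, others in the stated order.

table();
translate([0, 1174, 0]) I_beam();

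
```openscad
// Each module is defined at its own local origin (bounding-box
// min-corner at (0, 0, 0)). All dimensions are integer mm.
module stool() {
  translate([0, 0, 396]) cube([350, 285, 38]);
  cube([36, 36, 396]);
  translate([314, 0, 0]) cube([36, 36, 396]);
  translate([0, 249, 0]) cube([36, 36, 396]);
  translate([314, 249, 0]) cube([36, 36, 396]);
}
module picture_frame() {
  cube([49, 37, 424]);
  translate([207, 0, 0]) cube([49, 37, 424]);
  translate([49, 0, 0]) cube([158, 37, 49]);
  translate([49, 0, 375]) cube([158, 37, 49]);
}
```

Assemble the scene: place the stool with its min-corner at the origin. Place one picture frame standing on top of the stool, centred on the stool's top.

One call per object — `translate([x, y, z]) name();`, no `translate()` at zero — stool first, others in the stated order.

stool();
translate([47, 124, 434]) picture_frame();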